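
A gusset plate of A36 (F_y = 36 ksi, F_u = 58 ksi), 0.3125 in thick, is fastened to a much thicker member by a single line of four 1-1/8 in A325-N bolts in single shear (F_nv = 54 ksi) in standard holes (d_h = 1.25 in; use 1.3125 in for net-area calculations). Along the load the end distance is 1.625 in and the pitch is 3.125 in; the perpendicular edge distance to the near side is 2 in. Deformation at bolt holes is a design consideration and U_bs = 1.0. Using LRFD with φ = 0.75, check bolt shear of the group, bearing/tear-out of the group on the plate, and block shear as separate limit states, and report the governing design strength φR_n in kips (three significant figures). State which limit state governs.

70.5 kips (block shear governs)

Bolt shear: A_b = π·1.125²/4 = 0.994 in²; R_n = 54 × 0.994 × 4 × 1 = 214.7 kips → 0.75 × 214.7 = 161 kips.
Bearing: edge l_c = 1, r_n = 21.75 kips; interior l_c = 1.875, r_n = 40.78 kips; R_n = 21.75 + 3·40.78 = 144.1 kips → 108 kips.
Block shear: A_gv = 3.438, A_nv = 2.002, A_nt = 0.4199 in²; R_n = min(0.6F_uA_nv, 0.6F_yA_gv) + U_bs·F_u·A_nt = 94.02 kips → 70.5 kips.
Block shear governs: 70.5 kips.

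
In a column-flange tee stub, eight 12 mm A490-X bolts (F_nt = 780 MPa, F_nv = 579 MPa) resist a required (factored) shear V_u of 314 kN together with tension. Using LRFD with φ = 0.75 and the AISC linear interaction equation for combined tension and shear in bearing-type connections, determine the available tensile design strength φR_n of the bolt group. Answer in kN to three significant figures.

A_b = π·12²/4 = 113.1 mm²; f_rv = 314 × 1000 / (8 × 113.1) = 347 MPa.
F'_nt = 1.3 F_nt − (F_nt / φF_nv) f_rv = 1.3·780 − (780/(0.75·579))·347 = 390.6 MPa, capped at F_nt → F'_nt = 390.6 MPa.
R_n = F'_nt · A_b · n = 390.6 × 113.1 × 8 / 1000 = 353.4 kN.
Design strength φR_n = 0.75 × 353.4 = 265 kN.

265 kN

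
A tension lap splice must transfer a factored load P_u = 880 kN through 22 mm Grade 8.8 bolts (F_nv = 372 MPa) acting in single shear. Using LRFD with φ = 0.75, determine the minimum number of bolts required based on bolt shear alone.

A_b = π·22²/4 = 380.1 mm².
Per-bolt design strength φR_n = 0.75 × 372 × 380.1 × 1 / 1000 = 106.1 kN.
n ≥ 880 / 106.1 = 8.297 → use 9 bolts.

9 bolts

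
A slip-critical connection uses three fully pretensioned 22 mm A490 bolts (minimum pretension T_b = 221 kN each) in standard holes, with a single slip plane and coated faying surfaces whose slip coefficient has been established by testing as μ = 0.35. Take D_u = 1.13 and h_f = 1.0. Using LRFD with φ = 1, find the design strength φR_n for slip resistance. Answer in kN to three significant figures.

R_n = μ · D_u · h_f · T_b · n_s · n_b = 0.35 × 1.13 × 1.0 × 221 × 1 × 3 = 262.2 kN.
Design strength φR_n = 1 × 262.2 = 262 kN.

262 kN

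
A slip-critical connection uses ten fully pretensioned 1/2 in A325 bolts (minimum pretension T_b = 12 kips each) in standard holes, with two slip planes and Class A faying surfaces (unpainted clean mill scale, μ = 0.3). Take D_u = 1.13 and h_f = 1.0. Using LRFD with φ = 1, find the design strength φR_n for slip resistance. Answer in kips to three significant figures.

81.4 kips

R_n = μ · D_u · h_f · T_b · n_s · n_b = 0.3 × 1.13 × 1.0 × 12 × 2 × 10 = 81.36 kips.
Design strength φR_n = 1 × 81.36 = 81.4 kips.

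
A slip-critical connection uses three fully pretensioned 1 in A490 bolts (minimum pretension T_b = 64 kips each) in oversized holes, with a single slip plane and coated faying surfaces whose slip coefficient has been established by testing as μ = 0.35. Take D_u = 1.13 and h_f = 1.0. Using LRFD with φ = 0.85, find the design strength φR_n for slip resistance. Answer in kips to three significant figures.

64.5 kips

R_n = μ · D_u · h_f · T_b · n_s · n_b = 0.35 × 1.13 × 1.0 × 64 × 1 × 3 = 75.94 kips.
Design strength φR_n = 0.85 × 75.94 = 64.5 kips.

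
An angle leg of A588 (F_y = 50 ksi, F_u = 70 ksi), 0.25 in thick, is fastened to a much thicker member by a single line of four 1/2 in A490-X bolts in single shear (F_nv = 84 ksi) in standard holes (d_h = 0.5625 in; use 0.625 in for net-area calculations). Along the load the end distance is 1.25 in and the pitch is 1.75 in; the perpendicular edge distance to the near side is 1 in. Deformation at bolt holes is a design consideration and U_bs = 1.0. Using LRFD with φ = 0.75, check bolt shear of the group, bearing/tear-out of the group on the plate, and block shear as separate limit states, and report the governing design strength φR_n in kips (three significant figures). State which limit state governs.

Bolt shear: A_b = π·0.5²/4 = 0.1963 in²; R_n = 84 × 0.1963 × 4 × 1 = 65.97 kips → 0.75 × 65.97 = 49.5 kips.
Bearing: edge l_c = 0.9688, r_n = 20.34 kips; interior l_c = 1.188, r_n = 21 kips; R_n = 20.34 + 3·21 = 83.34 kips → 62.5 kips.
Block shear: A_gv = 1.625, A_nv = 1.078, A_nt = 0.1719 in²; R_n = min(0.6F_uA_nv, 0.6F_yA_gv) + U_bs·F_u·A_nt = 57.31 kips → 43 kips.
Block shear governs: 43 kips.

43 kips (block shear governs)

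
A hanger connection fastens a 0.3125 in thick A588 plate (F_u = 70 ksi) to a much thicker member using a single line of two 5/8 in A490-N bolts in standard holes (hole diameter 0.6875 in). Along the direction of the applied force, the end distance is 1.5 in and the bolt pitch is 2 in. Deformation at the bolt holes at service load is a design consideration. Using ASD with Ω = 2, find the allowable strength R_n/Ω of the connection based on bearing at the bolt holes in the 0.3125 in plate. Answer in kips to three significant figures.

31.6 kips

Per bolt r_n = 1.2 l_c t F_u ≤ 2.4 d t F_u; upper limit = 2.4 × 0.625 × 0.3125 × 70 = 32.81 kips.
Edge bolt: l_c = 1.5 − 0.6875/2 = 1.156 in → 1.2 × 1.156 × 0.3125 × 70 = 30.35 → r_n = 30.35 kips.
Interior bolts: l_c = 2 − 0.6875 = 1.312 in → 1.2 × 1.312 × 0.3125 × 70 = 34.45 → r_n = 32.81 kips.
R_n = 1 × 30.35 + 1 × 32.81 = 63.16 kips.
Allowable strength R_n/Ω = 63.16 / 2 = 31.6 kips.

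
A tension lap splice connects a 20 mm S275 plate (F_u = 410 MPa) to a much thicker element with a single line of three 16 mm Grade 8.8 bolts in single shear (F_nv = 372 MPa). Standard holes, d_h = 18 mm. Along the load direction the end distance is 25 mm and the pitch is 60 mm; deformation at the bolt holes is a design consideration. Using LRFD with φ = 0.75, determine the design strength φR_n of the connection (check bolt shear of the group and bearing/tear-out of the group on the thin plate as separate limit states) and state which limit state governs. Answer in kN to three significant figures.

168 kN (bolt shear governs)

Bolt shear: A_b = π·16²/4 = 201.1 mm²; R_n = 372 × 201.1 × 3 × 1 / 1000 = 224.4 kN → 0.75 × 224.4 = 168 kN.
Bearing (1.2 l_c t F_u ≤ 2.4 d t F_u): upper limit = 2.4·16·20·410 / 1000 = 314.9 kN.
  Edge l_c = 25 − 18/2 = 16 → r_n = 157.4 kN; interior l_c = 60 − 18 = 42 → r_n = 314.9 kN.
  R_n,bearing = 1·157.4 + 2·314.9 = 787.2 kN → 0.75 × 787.2 = 590 kN.
Bolt shear governs: 168 kN.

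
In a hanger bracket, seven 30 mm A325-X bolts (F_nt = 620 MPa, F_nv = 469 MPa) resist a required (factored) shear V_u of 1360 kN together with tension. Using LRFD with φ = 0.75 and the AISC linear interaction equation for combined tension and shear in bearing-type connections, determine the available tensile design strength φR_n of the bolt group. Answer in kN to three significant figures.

A_b = π·30²/4 = 706.9 mm²; f_rv = 1360 × 1000 / (7 × 706.9) = 274.9 MPa.
F'_nt = 1.3 F_nt − (F_nt / φF_nv) f_rv = 1.3·620 − (620/(0.75·469))·274.9 = 321.5 MPa, capped at F_nt → F'_nt = 321.5 MPa.
R_n = F'_nt · A_b · n = 321.5 × 706.9 × 7 / 1000 = 1591 kN.
Design strength φR_n = 0.75 × 1591 = 1190 kN.

1190 kN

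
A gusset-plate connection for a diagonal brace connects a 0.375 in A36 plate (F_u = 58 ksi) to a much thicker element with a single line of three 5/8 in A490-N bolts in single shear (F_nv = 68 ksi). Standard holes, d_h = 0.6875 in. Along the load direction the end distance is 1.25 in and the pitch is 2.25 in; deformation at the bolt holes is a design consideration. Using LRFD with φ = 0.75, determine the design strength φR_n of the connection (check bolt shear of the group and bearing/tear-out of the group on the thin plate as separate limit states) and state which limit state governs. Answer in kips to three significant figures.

Bolt shear: A_b = π·0.625²/4 = 0.3068 in²; R_n = 68 × 0.3068 × 3 × 1 = 62.59 kips → 0.75 × 62.59 = 46.9 kips.
Bearing (1.2 l_c t F_u ≤ 2.4 d t F_u): upper limit = 2.4·0.625·0.375·58 = 32.62 kips.
  Edge l_c = 1.25 − 0.6875/2 = 0.9062 → r_n = 23.65 kips; interior l_c = 2.25 − 0.6875 = 1.562 → r_n = 32.62 kips.
  R_n,bearing = 1·23.65 + 2·32.62 = 88.9 kips → 0.75 × 88.9 = 66.7 kips.
Bolt shear governs: 46.9 kips.

46.9 kips (bolt shear governs)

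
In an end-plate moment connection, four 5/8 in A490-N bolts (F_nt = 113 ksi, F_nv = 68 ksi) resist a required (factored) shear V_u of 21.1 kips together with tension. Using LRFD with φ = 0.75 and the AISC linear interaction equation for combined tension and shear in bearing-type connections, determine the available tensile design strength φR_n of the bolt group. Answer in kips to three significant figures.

100 kips

A_b = π·0.625²/4 = 0.3068 in²; f_rv = 21.1 / (4 × 0.3068) = 17.19 ksi.
F'_nt = 1.3 F_nt − (F_nt / φF_nv) f_rv = 1.3·113 − (113/(0.75·68))·17.19 = 108.8 ksi, capped at F_nt → F'_nt = 108.8 ksi.
R_n = F'_nt · A_b · n = 108.8 × 0.3068 × 4 = 133.5 kips.
Design strength φR_n = 0.75 × 133.5 = 100 kips.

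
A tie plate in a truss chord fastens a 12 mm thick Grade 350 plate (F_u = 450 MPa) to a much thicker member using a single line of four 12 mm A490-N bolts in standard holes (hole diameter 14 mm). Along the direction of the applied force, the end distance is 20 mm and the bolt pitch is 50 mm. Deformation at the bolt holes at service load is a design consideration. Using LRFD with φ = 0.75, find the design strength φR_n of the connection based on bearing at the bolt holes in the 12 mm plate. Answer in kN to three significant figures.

Per bolt r_n = 1.2 l_c t F_u ≤ 2.4 d t F_u; upper limit = 2.4 × 12 × 12 × 450 / 1000 = 155.5 kN.
Edge bolt: l_c = 20 − 14/2 = 13 mm → 1.2 × 13 × 12 × 450 / 1000 = 84.24 → r_n = 84.24 kN.
Interior bolts: l_c = 50 − 14 = 36 mm → 1.2 × 36 × 12 × 450 / 1000 = 233.3 → r_n = 155.5 kN.
R_n = 1 × 84.24 + 3 × 155.5 = 550.8 kN.
Design strength φR_n = 0.75 × 550.8 = 413 kN.

413 kN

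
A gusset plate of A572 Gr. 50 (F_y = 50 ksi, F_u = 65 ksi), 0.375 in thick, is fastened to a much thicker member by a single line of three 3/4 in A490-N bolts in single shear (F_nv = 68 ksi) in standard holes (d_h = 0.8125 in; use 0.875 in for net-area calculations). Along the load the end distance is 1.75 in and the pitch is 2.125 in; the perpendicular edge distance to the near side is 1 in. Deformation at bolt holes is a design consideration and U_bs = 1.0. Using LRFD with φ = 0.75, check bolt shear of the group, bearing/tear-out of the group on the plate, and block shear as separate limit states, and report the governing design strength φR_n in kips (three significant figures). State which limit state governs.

Bolt shear: A_b = π·0.75²/4 = 0.4418 in²; R_n = 68 × 0.4418 × 3 × 1 = 90.12 kips → 0.75 × 90.12 = 67.6 kips.
Bearing: edge l_c = 1.344, r_n = 39.3 kips; interior l_c = 1.312, r_n = 38.39 kips; R_n = 39.3 + 2·38.39 = 116.1 kips → 87.1 kips.
Block shear: A_gv = 2.25, A_nv = 1.43, A_nt = 0.2109 in²; R_n = min(0.6F_uA_nv, 0.6F_yA_gv) + U_bs·F_u·A_nt = 69.47 kips → 52.1 kips.
Block shear governs: 52.1 kips.

52.1 kips (block shear governs)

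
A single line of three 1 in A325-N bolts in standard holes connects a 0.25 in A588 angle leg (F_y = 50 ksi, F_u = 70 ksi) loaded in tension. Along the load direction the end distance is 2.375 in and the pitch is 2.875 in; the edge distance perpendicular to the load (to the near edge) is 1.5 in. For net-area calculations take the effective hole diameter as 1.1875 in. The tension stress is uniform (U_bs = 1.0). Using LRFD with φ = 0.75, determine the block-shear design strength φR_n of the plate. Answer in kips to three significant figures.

52.5 kips

Shear plane L_v = 2.375 + 2·2.875 = 8.125 in; A_gv = 8.125 × 0.25 = 2.031 in².
A_nv = (8.125 − 2.5·1.1875) × 0.25 = 1.289 in².
A_nt = (1.5 − 0.5·1.1875) × 0.25 = 0.2266 in².
0.6 F_u A_nv = 54.14 kips; 0.6 F_y A_gv = 60.94 kips → shear rupture governs the shear term.
R_n = 54.14 + 1.0 × 70 × 0.2266 = 70 kips.
Design strength φR_n = 0.75 × 70 = 52.5 kips.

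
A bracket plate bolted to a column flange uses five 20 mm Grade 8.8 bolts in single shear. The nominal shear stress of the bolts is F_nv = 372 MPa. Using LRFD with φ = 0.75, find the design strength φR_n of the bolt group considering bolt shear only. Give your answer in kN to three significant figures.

A_b = π × 20² / 4 = 314.2 mm².
R_n = F_nv · A_b · n · n_s = 372 × 314.2 × 5 × 1 / 1000 = 584.3 kN.
Design strength φR_n = 0.75 × 584.3 = 438 kN.

438 kN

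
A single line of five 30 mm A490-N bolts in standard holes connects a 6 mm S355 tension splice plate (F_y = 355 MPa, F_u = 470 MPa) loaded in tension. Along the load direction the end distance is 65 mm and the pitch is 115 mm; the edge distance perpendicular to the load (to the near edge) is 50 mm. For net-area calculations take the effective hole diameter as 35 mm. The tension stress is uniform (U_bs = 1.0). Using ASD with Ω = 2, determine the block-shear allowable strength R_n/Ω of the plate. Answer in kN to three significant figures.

357 kN

Shear plane L_v = 65 + 4·115 = 525 mm; A_gv = 525 × 6 = 3150 mm².
A_nv = (525 − 4.5·35) × 6 = 2205 mm².
A_nt = (50 − 0.5·35) × 6 = 195 mm².
0.6 F_u A_nv = 621.8 kN; 0.6 F_y A_gv = 671 kN → shear rupture governs the shear term.
R_n = 621.8 + 1.0 × 470 × 195 / 1000 = 713.5 kN.
Allowable strength R_n/Ω = 713.5 / 2 = 357 kN.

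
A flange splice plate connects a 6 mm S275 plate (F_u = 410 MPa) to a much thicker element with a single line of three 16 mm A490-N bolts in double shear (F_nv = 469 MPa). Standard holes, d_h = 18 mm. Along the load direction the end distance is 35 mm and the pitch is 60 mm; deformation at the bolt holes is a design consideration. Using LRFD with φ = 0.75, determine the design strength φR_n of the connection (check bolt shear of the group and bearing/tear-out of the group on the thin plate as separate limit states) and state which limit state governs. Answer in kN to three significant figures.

199 kN (bearing governs)

Bolt shear: A_b = π·16²/4 = 201.1 mm²; R_n = 469 × 201.1 × 3 × 2 / 1000 = 565.8 kN → 0.75 × 565.8 = 424 kN.
Bearing (1.2 l_c t F_u ≤ 2.4 d t F_u): upper limit = 2.4·16·6·410 / 1000 = 94.46 kN.
  Edge l_c = 35 − 18/2 = 26 → r_n = 76.75 kN; interior l_c = 60 − 18 = 42 → r_n = 94.46 kN.
  R_n,bearing = 1·76.75 + 2·94.46 = 265.7 kN → 0.75 × 265.7 = 199 kN.
Bearing governs: 199 kN.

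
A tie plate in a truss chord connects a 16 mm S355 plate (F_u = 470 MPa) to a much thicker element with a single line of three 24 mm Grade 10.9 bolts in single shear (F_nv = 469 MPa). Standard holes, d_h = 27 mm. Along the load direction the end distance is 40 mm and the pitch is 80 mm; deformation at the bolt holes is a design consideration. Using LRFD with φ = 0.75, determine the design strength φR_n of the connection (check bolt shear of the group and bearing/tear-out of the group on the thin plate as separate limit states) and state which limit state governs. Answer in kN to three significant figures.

477 kN (bolt shear governs)

Bolt shear: A_b = π·24²/4 = 452.4 mm²; R_n = 469 × 452.4 × 3 × 1 / 1000 = 636.5 kN → 0.75 × 636.5 = 477 kN.
Bearing (1.2 l_c t F_u ≤ 2.4 d t F_u): upper limit = 2.4·24·16·470 / 1000 = 433.2 kN.
  Edge l_c = 40 − 27/2 = 26.5 → r_n = 239.1 kN; interior l_c = 80 − 27 = 53 → r_n = 433.2 kN.
  R_n,bearing = 1·239.1 + 2·433.2 = 1105 kN → 0.75 × 1105 = 829 kN.
Bolt shear governs: 477 kN.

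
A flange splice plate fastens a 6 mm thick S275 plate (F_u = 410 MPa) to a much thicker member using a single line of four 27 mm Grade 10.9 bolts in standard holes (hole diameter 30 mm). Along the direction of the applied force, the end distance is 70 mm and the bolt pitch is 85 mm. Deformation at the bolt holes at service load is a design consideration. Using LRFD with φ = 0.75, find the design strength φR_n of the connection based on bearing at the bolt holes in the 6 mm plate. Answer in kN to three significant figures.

Per bolt r_n = 1.2 l_c t F_u ≤ 2.4 d t F_u; upper limit = 2.4 × 27 × 6 × 410 / 1000 = 159.4 kN.
Edge bolt: l_c = 70 − 30/2 = 55 mm → 1.2 × 55 × 6 × 410 / 1000 = 162.4 → r_n = 159.4 kN.
Interior bolts: l_c = 85 − 30 = 55 mm → 1.2 × 55 × 6 × 410 / 1000 = 162.4 → r_n = 159.4 kN.
R_n = 1 × 159.4 + 3 × 159.4 = 637.6 kN.
Design strength φR_n = 0.75 × 637.6 = 478 kN.

478 kN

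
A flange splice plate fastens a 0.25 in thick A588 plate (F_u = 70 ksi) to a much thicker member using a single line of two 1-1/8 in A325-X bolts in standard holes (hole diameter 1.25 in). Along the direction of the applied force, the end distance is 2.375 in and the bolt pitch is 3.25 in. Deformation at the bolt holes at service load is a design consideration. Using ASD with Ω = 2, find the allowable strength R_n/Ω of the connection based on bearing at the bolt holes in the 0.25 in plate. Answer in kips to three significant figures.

39.4 kips

Per bolt r_n = 1.2 l_c t F_u ≤ 2.4 d t F_u; upper limit = 2.4 × 1.125 × 0.25 × 70 = 47.25 kips.
Edge bolt: l_c = 2.375 − 1.25/2 = 1.75 in → 1.2 × 1.75 × 0.25 × 70 = 36.75 → r_n = 36.75 kips.
Interior bolts: l_c = 3.25 − 1.25 = 2 in → 1.2 × 2 × 0.25 × 70 = 42 → r_n = 42 kips.
R_n = 1 × 36.75 + 1 × 42 = 78.75 kips.
Allowable strength R_n/Ω = 78.75 / 2 = 39.4 kips.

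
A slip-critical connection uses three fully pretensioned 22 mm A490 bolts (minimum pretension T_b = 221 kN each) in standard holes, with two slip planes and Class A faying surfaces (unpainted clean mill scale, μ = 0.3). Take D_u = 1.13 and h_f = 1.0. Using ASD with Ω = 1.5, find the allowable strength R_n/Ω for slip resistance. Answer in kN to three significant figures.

R_n = μ · D_u · h_f · T_b · n_s · n_b = 0.3 × 1.13 × 1.0 × 221 × 2 × 3 = 449.5 kN.
Allowable strength R_n/Ω = 449.5 / 1.5 = 300 kN.

300 kN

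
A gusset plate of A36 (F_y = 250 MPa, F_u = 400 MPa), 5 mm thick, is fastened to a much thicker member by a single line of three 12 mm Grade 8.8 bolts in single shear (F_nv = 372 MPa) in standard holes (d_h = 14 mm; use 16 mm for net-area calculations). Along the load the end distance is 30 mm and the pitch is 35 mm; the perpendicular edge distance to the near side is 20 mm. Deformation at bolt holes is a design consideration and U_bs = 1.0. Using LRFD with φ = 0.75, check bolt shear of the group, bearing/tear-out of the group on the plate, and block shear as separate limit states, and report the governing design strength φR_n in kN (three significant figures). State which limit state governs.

72 kN (block shear governs)

Bolt shear: A_b = π·12²/4 = 113.1 mm²; R_n = 372 × 113.1 × 3 × 1 / 1000 = 126.2 kN → 0.75 × 126.2 = 94.7 kN.
Bearing: edge l_c = 23, r_n = 55.2 kN; interior l_c = 21, r_n = 50.4 kN; R_n = 55.2 + 2·50.4 = 156 kN → 117 kN.
Block shear: A_gv = 500, A_nv = 300, A_nt = 60 mm²; R_n = min(0.6F_uA_nv, 0.6F_yA_gv) + U_bs·F_u·A_nt = 96 kN → 72 kN.
Block shear governs: 72 kN.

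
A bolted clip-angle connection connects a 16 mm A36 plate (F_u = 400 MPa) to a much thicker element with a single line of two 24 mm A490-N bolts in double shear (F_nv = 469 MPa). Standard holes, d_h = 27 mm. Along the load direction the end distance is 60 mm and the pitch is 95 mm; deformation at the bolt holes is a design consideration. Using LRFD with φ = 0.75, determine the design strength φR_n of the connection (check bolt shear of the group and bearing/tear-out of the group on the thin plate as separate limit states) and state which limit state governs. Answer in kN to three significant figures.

Bolt shear: A_b = π·24²/4 = 452.4 mm²; R_n = 469 × 452.4 × 2 × 2 / 1000 = 848.7 kN → 0.75 × 848.7 = 637 kN.
Bearing (1.2 l_c t F_u ≤ 2.4 d t F_u): upper limit = 2.4·24·16·400 / 1000 = 368.6 kN.
  Edge l_c = 60 − 27/2 = 46.5 → r_n = 357.1 kN; interior l_c = 95 − 27 = 68 → r_n = 368.6 kN.
  R_n,bearing = 1·357.1 + 1·368.6 = 725.8 kN → 0.75 × 725.8 = 544 kN.
Bearing governs: 544 kN.

544 kN (bearing governs)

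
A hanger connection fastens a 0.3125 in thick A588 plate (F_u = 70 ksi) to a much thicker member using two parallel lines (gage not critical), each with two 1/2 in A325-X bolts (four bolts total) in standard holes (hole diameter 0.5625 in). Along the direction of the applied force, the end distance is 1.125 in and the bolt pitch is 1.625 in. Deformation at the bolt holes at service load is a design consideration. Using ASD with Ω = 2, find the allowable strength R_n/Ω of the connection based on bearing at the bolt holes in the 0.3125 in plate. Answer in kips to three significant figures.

Per bolt r_n = 1.2 l_c t F_u ≤ 2.4 d t F_u; upper limit = 2.4 × 0.5 × 0.3125 × 70 = 26.25 kips.
Edge bolt: l_c = 1.125 − 0.5625/2 = 0.8438 in → 1.2 × 0.8438 × 0.3125 × 70 = 22.15 → r_n = 22.15 kips.
Interior bolts: l_c = 1.625 − 0.5625 = 1.062 in → 1.2 × 1.062 × 0.3125 × 70 = 27.89 → r_n = 26.25 kips.
R_n = 2 × 22.15 + 2 × 26.25 = 96.8 kips.
Allowable strength R_n/Ω = 96.8 / 2 = 48.4 kips.

48.4 kips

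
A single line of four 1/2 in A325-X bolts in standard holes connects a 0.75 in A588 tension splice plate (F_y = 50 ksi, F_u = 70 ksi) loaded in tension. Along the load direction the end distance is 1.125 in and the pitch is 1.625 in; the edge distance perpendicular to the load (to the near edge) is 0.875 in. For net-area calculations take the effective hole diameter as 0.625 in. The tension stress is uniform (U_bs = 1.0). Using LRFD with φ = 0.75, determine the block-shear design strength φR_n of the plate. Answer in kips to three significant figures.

Shear plane L_v = 1.125 + 3·1.625 = 6 in; A_gv = 6 × 0.75 = 4.5 in².
A_nv = (6 − 3.5·0.625) × 0.75 = 2.859 in².
A_nt = (0.875 − 0.5·0.625) × 0.75 = 0.4219 in².
0.6 F_u A_nv = 120.1 kips; 0.6 F_y A_gv = 135 kips → shear rupture governs the shear term.
R_n = 120.1 + 1.0 × 70 × 0.4219 = 149.6 kips.
Design strength φR_n = 0.75 × 149.6 = 112 kips.

112 kips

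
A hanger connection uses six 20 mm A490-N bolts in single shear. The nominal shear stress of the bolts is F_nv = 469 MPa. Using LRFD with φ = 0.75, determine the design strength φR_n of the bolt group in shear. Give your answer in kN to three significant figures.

663 kN

A_b = π × 20² / 4 = 314.2 mm².
R_n = F_nv · A_b · n · n_s = 469 × 314.2 × 6 × 1 / 1000 = 884 kN.
Design strength φR_n = 0.75 × 884 = 663 kN.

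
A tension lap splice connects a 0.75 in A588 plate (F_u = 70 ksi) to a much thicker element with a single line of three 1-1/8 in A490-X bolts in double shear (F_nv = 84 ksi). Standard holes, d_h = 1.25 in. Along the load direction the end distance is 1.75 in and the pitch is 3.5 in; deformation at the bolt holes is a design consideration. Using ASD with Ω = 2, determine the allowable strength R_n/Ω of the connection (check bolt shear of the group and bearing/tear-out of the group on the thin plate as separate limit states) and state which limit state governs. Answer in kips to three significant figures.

Bolt shear: A_b = π·1.125²/4 = 0.994 in²; R_n = 84 × 0.994 × 3 × 2 = 501 kips → 501 / 2 = 250 kips.
Bearing (1.2 l_c t F_u ≤ 2.4 d t F_u): upper limit = 2.4·1.125·0.75·70 = 141.8 kips.
  Edge l_c = 1.75 − 1.25/2 = 1.125 → r_n = 70.88 kips; interior l_c = 3.5 − 1.25 = 2.25 → r_n = 141.8 kips.
  R_n,bearing = 1·70.88 + 2·141.8 = 354.4 kips → 354.4 / 2 = 177 kips.
Bearing governs: 177 kips.

177 kips (bearing governs)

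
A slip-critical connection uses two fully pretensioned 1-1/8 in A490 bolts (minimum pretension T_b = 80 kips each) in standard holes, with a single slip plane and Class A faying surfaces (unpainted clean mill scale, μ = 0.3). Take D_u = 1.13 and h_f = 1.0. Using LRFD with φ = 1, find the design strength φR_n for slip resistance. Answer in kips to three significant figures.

R_n = μ · D_u · h_f · T_b · n_s · n_b = 0.3 × 1.13 × 1.0 × 80 × 1 × 2 = 54.24 kips.
Design strength φR_n = 1 × 54.24 = 54.2 kips.

54.2 kips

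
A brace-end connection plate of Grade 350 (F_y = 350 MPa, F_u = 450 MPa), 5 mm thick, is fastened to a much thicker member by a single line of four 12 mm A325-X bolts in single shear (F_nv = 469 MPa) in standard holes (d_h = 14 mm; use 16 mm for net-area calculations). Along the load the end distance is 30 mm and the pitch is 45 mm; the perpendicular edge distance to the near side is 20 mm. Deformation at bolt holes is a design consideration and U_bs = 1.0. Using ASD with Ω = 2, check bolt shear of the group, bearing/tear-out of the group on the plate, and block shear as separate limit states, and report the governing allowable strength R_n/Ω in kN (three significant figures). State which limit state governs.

Bolt shear: A_b = π·12²/4 = 113.1 mm²; R_n = 469 × 113.1 × 4 × 1 / 1000 = 212.2 kN → 212.2 / 2 = 106 kN.
Bearing: edge l_c = 23, r_n = 62.1 kN; interior l_c = 31, r_n = 64.8 kN; R_n = 62.1 + 3·64.8 = 256.5 kN → 128 kN.
Block shear: A_gv = 825, A_nv = 545, A_nt = 60 mm²; R_n = min(0.6F_uA_nv, 0.6F_yA_gv) + U_bs·F_u·A_nt = 174.2 kN → 87.1 kN.
Block shear governs: 87.1 kN.

87.1 kN (block shear governs)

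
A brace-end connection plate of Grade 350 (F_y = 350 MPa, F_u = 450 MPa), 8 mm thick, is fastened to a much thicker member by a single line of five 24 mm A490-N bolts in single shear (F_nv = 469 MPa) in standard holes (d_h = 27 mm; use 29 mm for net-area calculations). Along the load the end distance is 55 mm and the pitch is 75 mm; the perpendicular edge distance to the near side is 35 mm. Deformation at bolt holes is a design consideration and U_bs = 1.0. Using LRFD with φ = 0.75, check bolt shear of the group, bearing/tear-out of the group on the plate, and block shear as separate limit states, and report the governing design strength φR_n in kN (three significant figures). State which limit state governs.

Bolt shear: A_b = π·24²/4 = 452.4 mm²; R_n = 469 × 452.4 × 5 × 1 / 1000 = 1061 kN → 0.75 × 1061 = 796 kN.
Bearing: edge l_c = 41.5, r_n = 179.3 kN; interior l_c = 48, r_n = 207.4 kN; R_n = 179.3 + 4·207.4 = 1009 kN → 757 kN.
Block shear: A_gv = 2840, A_nv = 1796, A_nt = 164 mm²; R_n = min(0.6F_uA_nv, 0.6F_yA_gv) + U_bs·F_u·A_nt = 558.7 kN → 419 kN.
Block shear governs: 419 kN.

419 kN (block shear governs)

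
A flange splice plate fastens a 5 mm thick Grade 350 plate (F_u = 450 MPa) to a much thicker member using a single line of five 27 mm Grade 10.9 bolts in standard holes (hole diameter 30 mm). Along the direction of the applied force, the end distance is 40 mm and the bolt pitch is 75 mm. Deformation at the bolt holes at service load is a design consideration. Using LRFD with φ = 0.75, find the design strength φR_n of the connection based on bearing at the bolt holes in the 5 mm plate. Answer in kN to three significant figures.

415 kN

Per bolt r_n = 1.2 l_c t F_u ≤ 2.4 d t F_u; upper limit = 2.4 × 27 × 5 × 450 / 1000 = 145.8 kN.
Edge bolt: l_c = 40 − 30/2 = 25 mm → 1.2 × 25 × 5 × 450 / 1000 = 67.5 → r_n = 67.5 kN.
Interior bolts: l_c = 75 − 30 = 45 mm → 1.2 × 45 × 5 × 450 / 1000 = 121.5 → r_n = 121.5 kN.
R_n = 1 × 67.5 + 4 × 121.5 = 553.5 kN.
Design strength φR_n = 0.75 × 553.5 = 415 kN.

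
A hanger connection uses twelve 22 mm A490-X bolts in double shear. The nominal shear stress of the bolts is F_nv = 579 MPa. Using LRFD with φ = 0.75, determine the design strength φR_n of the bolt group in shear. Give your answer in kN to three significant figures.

3960 kN

A_b = π × 22² / 4 = 380.1 mm².
R_n = F_nv · A_b · n · n_s = 579 × 380.1 × 12 × 2 / 1000 = 5282 kN.
Design strength φR_n = 0.75 × 5282 = 3960 kN.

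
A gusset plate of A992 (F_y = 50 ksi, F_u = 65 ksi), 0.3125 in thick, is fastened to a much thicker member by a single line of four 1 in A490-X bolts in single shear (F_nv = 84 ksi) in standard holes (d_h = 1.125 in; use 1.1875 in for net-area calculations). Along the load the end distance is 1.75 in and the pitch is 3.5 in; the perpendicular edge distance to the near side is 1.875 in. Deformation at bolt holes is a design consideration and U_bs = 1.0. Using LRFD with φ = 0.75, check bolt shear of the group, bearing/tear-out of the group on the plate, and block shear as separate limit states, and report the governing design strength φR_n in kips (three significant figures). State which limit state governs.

93.5 kips (block shear governs)

Bolt shear: A_b = π·1²/4 = 0.7854 in²; R_n = 84 × 0.7854 × 4 × 1 = 263.9 kips → 0.75 × 263.9 = 198 kips.
Bearing: edge l_c = 1.188, r_n = 28.95 kips; interior l_c = 2.375, r_n = 48.75 kips; R_n = 28.95 + 3·48.75 = 175.2 kips → 131 kips.
Block shear: A_gv = 3.828, A_nv = 2.529, A_nt = 0.4004 in²; R_n = min(0.6F_uA_nv, 0.6F_yA_gv) + U_bs·F_u·A_nt = 124.7 kips → 93.5 kips.
Block shear governs: 93.5 kips.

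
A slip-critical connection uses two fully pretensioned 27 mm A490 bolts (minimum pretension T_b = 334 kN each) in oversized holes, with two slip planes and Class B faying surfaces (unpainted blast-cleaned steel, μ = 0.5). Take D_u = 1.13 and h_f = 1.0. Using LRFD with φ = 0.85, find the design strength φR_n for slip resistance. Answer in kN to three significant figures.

642 kN

R_n = μ · D_u · h_f · T_b · n_s · n_b = 0.5 × 1.13 × 1.0 × 334 × 2 × 2 = 754.8 kN.
Design strength φR_n = 0.85 × 754.8 = 642 kN.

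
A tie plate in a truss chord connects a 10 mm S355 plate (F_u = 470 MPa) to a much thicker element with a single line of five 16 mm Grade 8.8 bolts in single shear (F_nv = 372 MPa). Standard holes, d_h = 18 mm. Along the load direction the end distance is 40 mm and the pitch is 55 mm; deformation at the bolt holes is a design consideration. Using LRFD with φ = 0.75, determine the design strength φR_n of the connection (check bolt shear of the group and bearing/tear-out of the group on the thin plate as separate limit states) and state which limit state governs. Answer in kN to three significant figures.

Bolt shear: A_b = π·16²/4 = 201.1 mm²; R_n = 372 × 201.1 × 5 × 1 / 1000 = 374 kN → 0.75 × 374 = 280 kN.
Bearing (1.2 l_c t F_u ≤ 2.4 d t F_u): upper limit = 2.4·16·10·470 / 1000 = 180.5 kN.
  Edge l_c = 40 − 18/2 = 31 → r_n = 174.8 kN; interior l_c = 55 − 18 = 37 → r_n = 180.5 kN.
  R_n,bearing = 1·174.8 + 4·180.5 = 896.8 kN → 0.75 × 896.8 = 673 kN.
Bolt shear governs: 280 kN.

280 kN (bolt shear governs)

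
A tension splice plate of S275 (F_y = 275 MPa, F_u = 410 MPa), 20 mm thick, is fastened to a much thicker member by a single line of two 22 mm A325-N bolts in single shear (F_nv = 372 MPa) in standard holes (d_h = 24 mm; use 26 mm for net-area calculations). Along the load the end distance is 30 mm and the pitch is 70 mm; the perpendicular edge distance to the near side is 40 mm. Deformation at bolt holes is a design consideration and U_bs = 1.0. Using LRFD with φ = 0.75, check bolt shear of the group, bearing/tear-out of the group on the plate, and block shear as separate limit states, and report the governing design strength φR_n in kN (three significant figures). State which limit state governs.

Bolt shear: A_b = π·22²/4 = 380.1 mm²; R_n = 372 × 380.1 × 2 × 1 / 1000 = 282.8 kN → 0.75 × 282.8 = 212 kN.
Bearing: edge l_c = 18, r_n = 177.1 kN; interior l_c = 46, r_n = 433 kN; R_n = 177.1 + 1·433 = 610.1 kN → 458 kN.
Block shear: A_gv = 2000, A_nv = 1220, A_nt = 540 mm²; R_n = min(0.6F_uA_nv, 0.6F_yA_gv) + U_bs·F_u·A_nt = 521.5 kN → 391 kN.
Bolt shear governs: 212 kN.

212 kN (bolt shear governs)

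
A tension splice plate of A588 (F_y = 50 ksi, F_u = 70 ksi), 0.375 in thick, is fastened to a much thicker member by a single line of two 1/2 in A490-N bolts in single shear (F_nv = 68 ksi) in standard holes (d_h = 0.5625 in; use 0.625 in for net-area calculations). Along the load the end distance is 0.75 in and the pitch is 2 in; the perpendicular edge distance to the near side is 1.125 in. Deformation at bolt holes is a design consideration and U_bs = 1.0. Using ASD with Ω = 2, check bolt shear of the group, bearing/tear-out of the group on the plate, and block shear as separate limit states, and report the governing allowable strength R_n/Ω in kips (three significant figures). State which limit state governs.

13.4 kips (bolt shear governs)

Bolt shear: A_b = π·0.5²/4 = 0.1963 in²; R_n = 68 × 0.1963 × 2 × 1 = 26.7 kips → 26.7 / 2 = 13.4 kips.
Bearing: edge l_c = 0.4688, r_n = 14.77 kips; interior l_c = 1.438, r_n = 31.5 kips; R_n = 14.77 + 1·31.5 = 46.27 kips → 23.1 kips.
Block shear: A_gv = 1.031, A_nv = 0.6797, A_nt = 0.3047 in²; R_n = min(0.6F_uA_nv, 0.6F_yA_gv) + U_bs·F_u·A_nt = 49.88 kips → 24.9 kips.
Bolt shear governs: 13.4 kips.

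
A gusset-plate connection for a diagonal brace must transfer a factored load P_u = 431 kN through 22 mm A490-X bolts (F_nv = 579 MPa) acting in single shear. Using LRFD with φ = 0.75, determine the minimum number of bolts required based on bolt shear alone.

A_b = π·22²/4 = 380.1 mm².
Per-bolt design strength φR_n = 0.75 × 579 × 380.1 × 1 / 1000 = 165.1 kN.
n ≥ 431 / 165.1 = 2.611 → use 3 bolts.

3 bolts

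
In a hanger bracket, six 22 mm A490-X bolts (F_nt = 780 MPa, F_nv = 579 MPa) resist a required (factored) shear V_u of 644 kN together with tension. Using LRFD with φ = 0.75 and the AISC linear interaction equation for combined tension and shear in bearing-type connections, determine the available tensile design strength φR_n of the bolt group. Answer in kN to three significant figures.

A_b = π·22²/4 = 380.1 mm²; f_rv = 644 × 1000 / (6 × 380.1) = 282.4 MPa.
F'_nt = 1.3 F_nt − (F_nt / φF_nv) f_rv = 1.3·780 − (780/(0.75·579))·282.4 = 506.8 MPa, capped at F_nt → F'_nt = 506.8 MPa.
R_n = F'_nt · A_b · n = 506.8 × 380.1 × 6 / 1000 = 1156 kN.
Design strength φR_n = 0.75 × 1156 = 867 kN.

867 kN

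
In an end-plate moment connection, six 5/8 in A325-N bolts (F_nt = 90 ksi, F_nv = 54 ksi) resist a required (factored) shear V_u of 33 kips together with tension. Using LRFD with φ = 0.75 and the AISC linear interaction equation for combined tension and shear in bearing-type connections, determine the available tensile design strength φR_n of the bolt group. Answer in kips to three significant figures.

107 kips

A_b = π·0.625²/4 = 0.3068 in²; f_rv = 33 / (6 × 0.3068) = 17.93 ksi.
F'_nt = 1.3 F_nt − (F_nt / φF_nv) f_rv = 1.3·90 − (90/(0.75·54))·17.93 = 77.16 ksi, capped at F_nt → F'_nt = 77.16 ksi.
R_n = F'_nt · A_b · n = 77.16 × 0.3068 × 6 = 142 kips.
Design strength φR_n = 0.75 × 142 = 107 kips.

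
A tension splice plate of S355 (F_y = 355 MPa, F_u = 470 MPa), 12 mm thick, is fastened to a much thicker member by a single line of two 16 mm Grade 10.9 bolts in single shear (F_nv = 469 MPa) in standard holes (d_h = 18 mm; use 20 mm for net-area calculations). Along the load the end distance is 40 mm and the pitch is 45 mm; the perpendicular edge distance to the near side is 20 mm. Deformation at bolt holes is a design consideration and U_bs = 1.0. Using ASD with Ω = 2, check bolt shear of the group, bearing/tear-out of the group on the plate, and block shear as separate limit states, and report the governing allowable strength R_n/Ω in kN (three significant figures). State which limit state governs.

94.3 kN (bolt shear governs)

Bolt shear: A_b = π·16²/4 = 201.1 mm²; R_n = 469 × 201.1 × 2 × 1 / 1000 = 188.6 kN → 188.6 / 2 = 94.3 kN.
Bearing: edge l_c = 31, r_n = 209.8 kN; interior l_c = 27, r_n = 182.7 kN; R_n = 209.8 + 1·182.7 = 392.5 kN → 196 kN.
Block shear: A_gv = 1020, A_nv = 660, A_nt = 120 mm²; R_n = min(0.6F_uA_nv, 0.6F_yA_gv) + U_bs·F_u·A_nt = 242.5 kN → 121 kN.
Bolt shear governs: 94.3 kN.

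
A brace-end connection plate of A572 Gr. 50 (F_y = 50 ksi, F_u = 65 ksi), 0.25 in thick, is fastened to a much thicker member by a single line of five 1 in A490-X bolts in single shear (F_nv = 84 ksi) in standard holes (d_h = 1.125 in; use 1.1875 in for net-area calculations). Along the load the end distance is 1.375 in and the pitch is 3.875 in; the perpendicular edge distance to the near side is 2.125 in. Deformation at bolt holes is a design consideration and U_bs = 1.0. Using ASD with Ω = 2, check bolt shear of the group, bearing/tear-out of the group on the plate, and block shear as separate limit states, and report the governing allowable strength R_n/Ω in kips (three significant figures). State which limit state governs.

Bolt shear: A_b = π·1²/4 = 0.7854 in²; R_n = 84 × 0.7854 × 5 × 1 = 329.9 kips → 329.9 / 2 = 165 kips.
Bearing: edge l_c = 0.8125, r_n = 15.84 kips; interior l_c = 2.75, r_n = 39 kips; R_n = 15.84 + 4·39 = 171.8 kips → 85.9 kips.
Block shear: A_gv = 4.219, A_nv = 2.883, A_nt = 0.3828 in²; R_n = min(0.6F_uA_nv, 0.6F_yA_gv) + U_bs·F_u·A_nt = 137.3 kips → 68.7 kips.
Block shear governs: 68.7 kips.

68.7 kips (block shear governs)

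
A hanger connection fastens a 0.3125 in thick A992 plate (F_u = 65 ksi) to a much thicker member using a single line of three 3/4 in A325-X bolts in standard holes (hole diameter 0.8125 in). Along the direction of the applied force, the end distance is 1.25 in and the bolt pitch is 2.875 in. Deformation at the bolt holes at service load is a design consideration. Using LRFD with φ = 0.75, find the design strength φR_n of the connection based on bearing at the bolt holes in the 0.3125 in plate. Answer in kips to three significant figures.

70.3 kips

Per bolt r_n = 1.2 l_c t F_u ≤ 2.4 d t F_u; upper limit = 2.4 × 0.75 × 0.3125 × 65 = 36.56 kips.
Edge bolt: l_c = 1.25 − 0.8125/2 = 0.8438 in → 1.2 × 0.8438 × 0.3125 × 65 = 20.57 → r_n = 20.57 kips.
Interior bolts: l_c = 2.875 − 0.8125 = 2.062 in → 1.2 × 2.062 × 0.3125 × 65 = 50.27 → r_n = 36.56 kips.
R_n = 1 × 20.57 + 2 × 36.56 = 93.69 kips.
Design strength φR_n = 0.75 × 93.69 = 70.3 kips.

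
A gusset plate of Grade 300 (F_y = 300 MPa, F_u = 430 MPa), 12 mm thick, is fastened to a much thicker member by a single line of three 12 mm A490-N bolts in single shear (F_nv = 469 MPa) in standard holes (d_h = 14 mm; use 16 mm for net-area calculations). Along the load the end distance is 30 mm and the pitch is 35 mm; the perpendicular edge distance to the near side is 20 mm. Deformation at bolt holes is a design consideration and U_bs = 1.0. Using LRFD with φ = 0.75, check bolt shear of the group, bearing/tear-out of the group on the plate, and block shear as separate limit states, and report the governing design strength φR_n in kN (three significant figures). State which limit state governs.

119 kN (bolt shear governs)

Bolt shear: A_b = π·12²/4 = 113.1 mm²; R_n = 469 × 113.1 × 3 × 1 / 1000 = 159.1 kN → 0.75 × 159.1 = 119 kN.
Bearing: edge l_c = 23, r_n = 142.4 kN; interior l_c = 21, r_n = 130 kN; R_n = 142.4 + 2·130 = 402.5 kN → 302 kN.
Block shear: A_gv = 1200, A_nv = 720, A_nt = 144 mm²; R_n = min(0.6F_uA_nv, 0.6F_yA_gv) + U_bs·F_u·A_nt = 247.7 kN → 186 kN.
Bolt shear governs: 119 kN.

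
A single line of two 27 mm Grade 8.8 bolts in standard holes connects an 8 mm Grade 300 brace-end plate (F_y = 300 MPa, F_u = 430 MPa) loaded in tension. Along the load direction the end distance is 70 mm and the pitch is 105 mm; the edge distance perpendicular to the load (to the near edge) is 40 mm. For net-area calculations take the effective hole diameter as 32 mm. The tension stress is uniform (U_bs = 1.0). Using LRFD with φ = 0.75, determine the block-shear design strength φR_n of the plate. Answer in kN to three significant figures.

251 kN

Shear plane L_v = 70 + 1·105 = 175 mm; A_gv = 175 × 8 = 1400 mm².
A_nv = (175 − 1.5·32) × 8 = 1016 mm².
A_nt = (40 − 0.5·32) × 8 = 192 mm².
0.6 F_u A_nv = 262.1 kN; 0.6 F_y A_gv = 252 kN → shear yielding governs the shear term.
R_n = 252 + 1.0 × 430 × 192 / 1000 = 334.6 kN.
Design strength φR_n = 0.75 × 334.6 = 251 kN.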